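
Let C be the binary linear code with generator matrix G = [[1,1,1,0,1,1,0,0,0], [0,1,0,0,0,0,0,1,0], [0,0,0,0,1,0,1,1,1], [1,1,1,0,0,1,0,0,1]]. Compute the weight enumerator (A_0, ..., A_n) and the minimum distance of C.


Weight distribution: A_0 = 1, A_2 = 4, A_4 = 3, A_5 = 6, A_7 = 2. Minimum distance d = 2.

Enumerate all 2^4 = 16 messages m ∈ F_2^4.
For each, compute codeword c = mG in F_2^9, then tally its weight.
  m = 0000 → c = 000000000, weight = 0.
  m = 1000 → c = 111011000, weight = 5.
  m = 0100 → c = 010000010, weight = 2.
  m = 1100 → c = 101011010, weight = 5.
  m = 0010 → c = 000010111, weight = 4.
  m = 1010 → c = 111001111, weight = 7.
  m = 0110 → c = 010010101, weight = 4.
  m = 1110 → c = 101001101, weight = 5.
  m = 0001 → c = 111001001, weight = 5.
  m = 1001 → c = 000010001, weight = 2.
  m = 0101 → c = 101001011, weight = 5.
  m = 1101 → c = 010010011, weight = 4.
  m = 0011 → c = 111011110, weight = 7.
  m = 1011 → c = 000000110, weight = 2.
  m = 0111 → c = 101011100, weight = 5.
  m = 1111 → c = 010000100, weight = 2.
Tally weights:
  weight 0: 1 codewords.
  weight 2: 4 codewords.
  weight 4: 3 codewords.
  weight 5: 6 codewords.
  weight 7: 2 codewords.
Minimum distance d = smallest w > 0 with A_w > 0 = 2.
Sanity: Σ A_w = 16 = 2^4 = 16 ✓.


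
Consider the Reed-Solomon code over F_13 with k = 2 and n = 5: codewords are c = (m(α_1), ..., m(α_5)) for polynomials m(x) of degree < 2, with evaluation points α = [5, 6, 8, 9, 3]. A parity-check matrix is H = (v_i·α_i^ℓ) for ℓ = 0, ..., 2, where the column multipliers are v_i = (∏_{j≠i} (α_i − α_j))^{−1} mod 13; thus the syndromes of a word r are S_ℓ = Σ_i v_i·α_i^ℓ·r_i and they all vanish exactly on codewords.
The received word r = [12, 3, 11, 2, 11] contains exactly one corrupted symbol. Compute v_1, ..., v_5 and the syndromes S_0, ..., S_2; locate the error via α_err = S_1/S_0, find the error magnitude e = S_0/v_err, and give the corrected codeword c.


S = (3, 9, 1), error at position 5, error magnitude e = 7, c = [12, 3, 11, 2, 4].

Step 1: column multipliers v_i = (∏_{j≠i}(α_i − α_j))^{−1} mod 13.
  i = 1 (α = 5): (5−6)(5−8)(5−9)(5−3) = (−1)·(−3)·(−4)·2 = −24 ≡ 2, so v_1 = 2^{−1} = 7 (mod 13).
  i = 2 (α = 6): (6−5)(6−8)(6−9)(6−3) = 1·(−2)·(−3)·3 = 18 ≡ 5, so v_2 = 5^{−1} = 8 (mod 13).
  i = 3 (α = 8): (8−5)(8−6)(8−9)(8−3) = 3·2·(−1)·5 = −30 ≡ 9, so v_3 = 9^{−1} = 3 (mod 13).
  i = 4 (α = 9): (9−5)(9−6)(9−8)(9−3) = 4·3·1·6 = 72 ≡ 7, so v_4 = 7^{−1} = 2 (mod 13).
  i = 5 (α = 3): (3−5)(3−6)(3−8)(3−9) = (−2)·(−3)·(−5)·(−6) = 180 ≡ 11, so v_5 = 11^{−1} = 6 (mod 13).
  v = [7, 8, 3, 2, 6].
Step 2: syndromes of r = [12, 3, 11, 2, 11] (all sums mod 13).
  S_0 = Σ v_i r_i = 7·12 + 8·3 + 3·11 + 2·2 + 6·11 = 211 ≡ 3.
  S_1 = Σ v_i α_i r_i = 7·5·12 + 8·6·3 + 3·8·11 + 2·9·2 + 6·3·11 = 1062 ≡ 9.
  α_i^2 mod 13 = [12, 10, 12, 3, 9].
  S_2 = Σ v_i α_i^2 r_i = 7·12·12 + 8·10·3 + 3·12·11 + 2·3·2 + 6·9·11 = 2250 ≡ 1.
  S = (3, 9, 1) ≠ 0, so r is not a codeword (an error is present).
Step 3: locate the error. For a single error e at position i, S_ℓ = v_i·e·α_i^ℓ, so α_err = S_1/S_0.
  S_0^{−1} = 3^{−1} = 9 (mod 13), so α_err = 9·9 = 81 ≡ 3 = α_5. Error position i = 5.
  Consistency check: S_2/S_1 = 1·3 = 3 ≡ 3 = α_err ✓ (single-error assumption holds).
Step 4: error magnitude e = S_0/v_5 = S_0·∏_{j≠5}(α_5 − α_j) = 3·11 = 33 ≡ 7 (mod 13).
Step 5: correct position 5: c_5 = r_5 − e = 11 − 7 ≡ 4 (mod 13). Hence c = [12, 3, 11, 2, 4].
  Check: interpolating c through the α_i gives m(x) = 5 + 4·x (degree < 2) with m(α_i) = c_i for every i, so c is indeed a codeword.


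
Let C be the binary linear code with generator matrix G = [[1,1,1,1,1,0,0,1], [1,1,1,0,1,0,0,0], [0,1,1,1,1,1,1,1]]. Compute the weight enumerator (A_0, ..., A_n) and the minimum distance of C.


Weight distribution: A_0 = 1, A_2 = 1, A_3 = 1, A_4 = 1, A_5 = 2, A_6 = 1, A_7 = 1. Minimum distance d = 2.

Enumerate all 2^3 = 8 messages m ∈ F_2^3.
For each, compute codeword c = mG in F_2^8, then tally its weight.
  m = 000 → c = 00000000, weight = 0.
  m = 100 → c = 11111001, weight = 6.
  m = 010 → c = 11101000, weight = 4.
  m = 110 → c = 00010001, weight = 2.
  m = 001 → c = 01111111, weight = 7.
  m = 101 → c = 10000110, weight = 3.
  m = 011 → c = 10010111, weight = 5.
  m = 111 → c = 01101110, weight = 5.
Tally weights:
  weight 0: 1 codewords.
  weight 2: 1 codewords.
  weight 3: 1 codewords.
  weight 4: 1 codewords.
  weight 5: 2 codewords.
  weight 6: 1 codewords.
  weight 7: 1 codewords.
Minimum distance d = smallest w > 0 with A_w > 0 = 2.
Sanity: Σ A_w = 8 = 2^3 = 8 ✓.


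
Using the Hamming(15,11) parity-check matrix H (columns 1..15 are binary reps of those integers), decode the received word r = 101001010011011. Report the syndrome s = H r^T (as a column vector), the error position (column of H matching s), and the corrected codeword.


s = (1, 0, 1, 0)^T, error position = 10, corrected codeword c = 101001010111011

Compute s = H r^T mod 2 one row at a time:
  s_1 = 1 + 0 + 0 + 1 + 1 + 0 + 1 + 1 = 5 ≡ 1 (mod 2).
  s_2 = 0 + 0 + 1 + 0 + 1 + 0 + 1 + 1 = 4 ≡ 0 (mod 2).
  s_3 = 0 + 1 + 1 + 0 + 0 + 1 + 1 + 1 = 5 ≡ 1 (mod 2).
  s_4 = 1 + 1 + 0 + 0 + 0 + 1 + 0 + 1 = 4 ≡ 0 (mod 2).
s = (1, 0, 1, 0)^T — this equals column 10 of H (binary 1010), so error is at position 10.
Correct: flip bit 10 of r = 101001010011011 to get c = 101001010111011.


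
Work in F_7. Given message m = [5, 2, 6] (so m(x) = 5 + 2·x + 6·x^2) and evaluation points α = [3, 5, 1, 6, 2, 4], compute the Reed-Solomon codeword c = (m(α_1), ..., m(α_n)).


c = [2, 4, 6, 2, 5, 4]

Message polynomial: m(x) = 5 + 2·x + 6·x^2 (mod 7).
For each evaluation point α_i, compute m(α_i) mod 7:
  α_1 = 3: Horner steps 6 → 6 → 2, so m(3) = 2.
  α_2 = 5: Horner steps 6 → 4 → 4, so m(5) = 4.
  α_3 = 1: Horner steps 6 → 1 → 6, so m(1) = 6.
  α_4 = 6: Horner steps 6 → 3 → 2, so m(6) = 2.
  α_5 = 2: Horner steps 6 → 0 → 5, so m(2) = 5.
  α_6 = 4: Horner steps 6 → 5 → 4, so m(4) = 4.
Codeword c = [2, 4, 6, 2, 5, 4] ∈ F_7^6.


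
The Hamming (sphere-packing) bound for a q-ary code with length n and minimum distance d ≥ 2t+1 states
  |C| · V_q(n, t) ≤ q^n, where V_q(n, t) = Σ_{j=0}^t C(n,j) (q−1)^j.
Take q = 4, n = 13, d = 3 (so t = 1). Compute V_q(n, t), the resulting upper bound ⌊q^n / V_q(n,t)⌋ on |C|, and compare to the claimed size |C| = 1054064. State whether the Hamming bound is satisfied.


V_q(n, t) = 40, q^n = 67108864, Hamming bound = 1677721, |C| = 1054064 ≤ bound (satisfied).

Step 1: Compute V_q(n, t) = Σ_{j=0}^1 C(n, j) (q−1)^j.
  j = 0: C(13,0)·(3)^0 = 1·1 = 1.
  j = 1: C(13,1)·(3)^1 = 13·3 = 39.
  V_q(n, t) = 1 + 39 = 40.
Step 2: q^n = 4^13 = 67108864.
Step 3: Hamming bound ⌊q^n / V_q(n,t)⌋ = ⌊67108864/40⌋ = 1677721.
Step 4: Compare |C| = 1054064 to 1677721: satisfied.
The claimed |C| lies below the Hamming bound.


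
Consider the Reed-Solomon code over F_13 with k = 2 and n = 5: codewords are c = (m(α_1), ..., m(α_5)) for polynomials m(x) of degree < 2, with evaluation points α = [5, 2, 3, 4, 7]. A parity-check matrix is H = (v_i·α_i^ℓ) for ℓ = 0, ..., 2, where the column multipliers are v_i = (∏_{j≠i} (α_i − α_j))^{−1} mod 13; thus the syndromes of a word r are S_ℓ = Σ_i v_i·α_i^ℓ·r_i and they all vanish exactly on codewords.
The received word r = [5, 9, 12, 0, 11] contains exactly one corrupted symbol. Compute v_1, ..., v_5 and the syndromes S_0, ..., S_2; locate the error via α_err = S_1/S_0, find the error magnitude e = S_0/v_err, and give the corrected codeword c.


S = (4, 3, 12), error at position 4, error magnitude e = 11, c = [5, 9, 12, 2, 11].

Step 1: column multipliers v_i = (∏_{j≠i}(α_i − α_j))^{−1} mod 13.
  i = 1 (α = 5): (5−2)(5−3)(5−4)(5−7) = 3·2·1·(−2) = −12 ≡ 1, so v_1 = 1^{−1} = 1 (mod 13).
  i = 2 (α = 2): (2−5)(2−3)(2−4)(2−7) = (−3)·(−1)·(−2)·(−5) = 30 ≡ 4, so v_2 = 4^{−1} = 10 (mod 13).
  i = 3 (α = 3): (3−5)(3−2)(3−4)(3−7) = (−2)·1·(−1)·(−4) = −8 ≡ 5, so v_3 = 5^{−1} = 8 (mod 13).
  i = 4 (α = 4): (4−5)(4−2)(4−3)(4−7) = (−1)·2·1·(−3) = 6 ≡ 6, so v_4 = 6^{−1} = 11 (mod 13).
  i = 5 (α = 7): (7−5)(7−2)(7−3)(7−4) = 2·5·4·3 = 120 ≡ 3, so v_5 = 3^{−1} = 9 (mod 13).
  v = [1, 10, 8, 11, 9].
Step 2: syndromes of r = [5, 9, 12, 0, 11] (all sums mod 13).
  S_0 = Σ v_i r_i = 1·5 + 10·9 + 8·12 + 11·0 + 9·11 = 290 ≡ 4.
  S_1 = Σ v_i α_i r_i = 1·5·5 + 10·2·9 + 8·3·12 + 11·4·0 + 9·7·11 = 1186 ≡ 3.
  α_i^2 mod 13 = [12, 4, 9, 3, 10].
  S_2 = Σ v_i α_i^2 r_i = 1·12·5 + 10·4·9 + 8·9·12 + 11·3·0 + 9·10·11 = 2274 ≡ 12.
  S = (4, 3, 12) ≠ 0, so r is not a codeword (an error is present).
Step 3: locate the error. For a single error e at position i, S_ℓ = v_i·e·α_i^ℓ, so α_err = S_1/S_0.
  S_0^{−1} = 4^{−1} = 10 (mod 13), so α_err = 3·10 = 30 ≡ 4 = α_4. Error position i = 4.
  Consistency check: S_2/S_1 = 12·9 = 108 ≡ 4 = α_err ✓ (single-error assumption holds).
Step 4: error magnitude e = S_0/v_4 = S_0·∏_{j≠4}(α_4 − α_j) = 4·6 = 24 ≡ 11 (mod 13).
Step 5: correct position 4: c_4 = r_4 − e = 0 − 11 ≡ 2 (mod 13). Hence c = [5, 9, 12, 2, 11].
  Check: interpolating c through the α_i gives m(x) = 3 + 3·x (degree < 2) with m(α_i) = c_i for every i, so c is indeed a codeword.


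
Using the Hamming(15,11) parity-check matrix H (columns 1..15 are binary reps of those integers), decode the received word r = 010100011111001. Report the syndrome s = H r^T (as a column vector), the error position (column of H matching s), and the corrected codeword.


s = (0, 1, 0, 1)^T, error position = 5, corrected codeword c = 010110011111001

Compute s = H r^T mod 2 one row at a time:
  s_1 = 1 + 1 + 1 + 1 + 1 + 0 + 0 + 1 = 6 ≡ 0 (mod 2).
  s_2 = 1 + 0 + 0 + 0 + 1 + 0 + 0 + 1 = 3 ≡ 1 (mod 2).
  s_3 = 1 + 0 + 0 + 0 + 1 + 1 + 0 + 1 = 4 ≡ 0 (mod 2).
  s_4 = 0 + 0 + 0 + 0 + 1 + 1 + 0 + 1 = 3 ≡ 1 (mod 2).
s = (0, 1, 0, 1)^T — this equals column 5 of H (binary 0101), so error is at position 5.
Correct: flip bit 5 of r = 010100011111001 to get c = 010110011111001.


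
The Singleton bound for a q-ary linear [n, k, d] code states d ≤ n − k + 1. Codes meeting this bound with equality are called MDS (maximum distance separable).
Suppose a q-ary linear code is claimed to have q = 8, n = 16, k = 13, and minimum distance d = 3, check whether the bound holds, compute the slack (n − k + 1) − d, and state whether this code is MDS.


Singleton RHS = n − k + 1 = 4, slack = 1, bound satisfied, not MDS.

Singleton bound: d ≤ n − k + 1.
Here n = 16, k = 13, so n − k + 1 = 4.
Given d = 3, check d ≤ 4: YES.
Slack = (n − k + 1) − d = 1.
The code is NOT MDS (slack = 1 > 0).
Description: the claimed parameters are [16, 13, 3]_8; such a code would be non-MDS.


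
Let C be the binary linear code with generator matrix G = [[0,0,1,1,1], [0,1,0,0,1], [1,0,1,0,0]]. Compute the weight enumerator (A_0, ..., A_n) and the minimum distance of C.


Weight distribution: A_0 = 1, A_2 = 2, A_3 = 4, A_4 = 1. Minimum distance d = 2.

Enumerate all 2^3 = 8 messages m ∈ F_2^3.
For each, compute codeword c = mG in F_2^5, then tally its weight.
  m = 000 → c = 00000, weight = 0.
  m = 100 → c = 00111, weight = 3.
  m = 010 → c = 01001, weight = 2.
  m = 110 → c = 01110, weight = 3.
  m = 001 → c = 10100, weight = 2.
  m = 101 → c = 10011, weight = 3.
  m = 011 → c = 11101, weight = 4.
  m = 111 → c = 11010, weight = 3.
Tally weights:
  weight 0: 1 codewords.
  weight 2: 2 codewords.
  weight 3: 4 codewords.
  weight 4: 1 codewords.
Minimum distance d = smallest w > 0 with A_w > 0 = 2.
Sanity: Σ A_w = 8 = 2^3 = 8 ✓.


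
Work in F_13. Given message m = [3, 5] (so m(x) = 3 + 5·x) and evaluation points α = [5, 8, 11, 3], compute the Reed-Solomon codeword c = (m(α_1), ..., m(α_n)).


c = [2, 4, 6, 5]

Message polynomial: m(x) = 3 + 5·x (mod 13).
For each evaluation point α_i, compute m(α_i) mod 13:
  α_1 = 5: Horner steps 5 → 2, so m(5) = 2.
  α_2 = 8: Horner steps 5 → 4, so m(8) = 4.
  α_3 = 11: Horner steps 5 → 6, so m(11) = 6.
  α_4 = 3: Horner steps 5 → 5, so m(3) = 5.
Codeword c = [2, 4, 6, 5] ∈ F_13^4.


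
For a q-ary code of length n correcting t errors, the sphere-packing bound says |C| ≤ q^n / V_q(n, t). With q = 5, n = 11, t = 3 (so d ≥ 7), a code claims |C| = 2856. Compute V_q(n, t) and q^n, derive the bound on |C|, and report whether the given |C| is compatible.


V_q(n, t) = 11485, q^n = 48828125, Hamming bound = 4251, |C| = 2856 ≤ bound (satisfied).

Step 1: Compute V_q(n, t) = Σ_{j=0}^3 C(n, j) (q−1)^j.
  j = 0: C(11,0)·(4)^0 = 1·1 = 1.
  j = 1: C(11,1)·(4)^1 = 11·4 = 44.
  j = 2: C(11,2)·(4)^2 = 55·16 = 880.
  j = 3: C(11,3)·(4)^3 = 165·64 = 10560.
  V_q(n, t) = 1 + 44 + 880 + 10560 = 11485.
Step 2: q^n = 5^11 = 48828125.
Step 3: Hamming bound ⌊q^n / V_q(n,t)⌋ = ⌊48828125/11485⌋ = 4251.
Step 4: Compare |C| = 2856 to 4251: satisfied.
The claimed |C| lies below the Hamming bound.


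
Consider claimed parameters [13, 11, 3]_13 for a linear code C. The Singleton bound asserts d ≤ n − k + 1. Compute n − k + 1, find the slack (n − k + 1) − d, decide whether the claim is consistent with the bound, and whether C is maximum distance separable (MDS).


Singleton RHS = n − k + 1 = 3, slack = 0, bound satisfied, MDS.

Singleton bound: d ≤ n − k + 1.
Here n = 13, k = 11, so n − k + 1 = 3.
Given d = 3, check d ≤ 3: YES.
Slack = (n − k + 1) − d = 0.
The code is MDS (slack = 0).
Description: the claimed parameters are [13, 11, 3]_13; such a code would be MDS (meets Singleton bound).


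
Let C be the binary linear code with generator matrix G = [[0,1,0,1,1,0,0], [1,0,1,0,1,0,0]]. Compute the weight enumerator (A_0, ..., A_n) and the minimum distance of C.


Weight distribution: A_0 = 1, A_3 = 2, A_4 = 1. Minimum distance d = 3.

Enumerate all 2^2 = 4 messages m ∈ F_2^2.
For each, compute codeword c = mG in F_2^7, then tally its weight.
  m = 00 → c = 0000000, weight = 0.
  m = 10 → c = 0101100, weight = 3.
  m = 01 → c = 1010100, weight = 3.
  m = 11 → c = 1111000, weight = 4.
Tally weights:
  weight 0: 1 codewords.
  weight 3: 2 codewords.
  weight 4: 1 codewords.
Minimum distance d = smallest w > 0 with A_w > 0 = 3.
Sanity: Σ A_w = 4 = 2^2 = 4 ✓.


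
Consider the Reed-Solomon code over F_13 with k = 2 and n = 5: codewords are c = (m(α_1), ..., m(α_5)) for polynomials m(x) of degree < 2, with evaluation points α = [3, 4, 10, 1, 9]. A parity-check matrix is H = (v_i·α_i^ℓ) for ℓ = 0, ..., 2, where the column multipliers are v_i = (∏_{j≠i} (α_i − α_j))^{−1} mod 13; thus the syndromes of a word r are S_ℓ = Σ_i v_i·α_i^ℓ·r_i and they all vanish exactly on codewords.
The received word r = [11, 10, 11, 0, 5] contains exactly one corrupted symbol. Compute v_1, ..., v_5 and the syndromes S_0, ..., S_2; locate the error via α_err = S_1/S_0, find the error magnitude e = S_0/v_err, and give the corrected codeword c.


S = (7, 5, 11), error at position 3, error magnitude e = 7, c = [11, 10, 4, 0, 5].

Step 1: column multipliers v_i = (∏_{j≠i}(α_i − α_j))^{−1} mod 13.
  i = 1 (α = 3): (3−4)(3−10)(3−1)(3−9) = (−1)·(−7)·2·(−6) = −84 ≡ 7, so v_1 = 7^{−1} = 2 (mod 13).
  i = 2 (α = 4): (4−3)(4−10)(4−1)(4−9) = 1·(−6)·3·(−5) = 90 ≡ 12, so v_2 = 12^{−1} = 12 (mod 13).
  i = 3 (α = 10): (10−3)(10−4)(10−1)(10−9) = 7·6·9·1 = 378 ≡ 1, so v_3 = 1^{−1} = 1 (mod 13).
  i = 4 (α = 1): (1−3)(1−4)(1−10)(1−9) = (−2)·(−3)·(−9)·(−8) = 432 ≡ 3, so v_4 = 3^{−1} = 9 (mod 13).
  i = 5 (α = 9): (9−3)(9−4)(9−10)(9−1) = 6·5·(−1)·8 = −240 ≡ 7, so v_5 = 7^{−1} = 2 (mod 13).
  v = [2, 12, 1, 9, 2].
Step 2: syndromes of r = [11, 10, 11, 0, 5] (all sums mod 13).
  S_0 = Σ v_i r_i = 2·11 + 12·10 + 1·11 + 9·0 + 2·5 = 163 ≡ 7.
  S_1 = Σ v_i α_i r_i = 2·3·11 + 12·4·10 + 1·10·11 + 9·1·0 + 2·9·5 = 746 ≡ 5.
  α_i^2 mod 13 = [9, 3, 9, 1, 3].
  S_2 = Σ v_i α_i^2 r_i = 2·9·11 + 12·3·10 + 1·9·11 + 9·1·0 + 2·3·5 = 687 ≡ 11.
  S = (7, 5, 11) ≠ 0, so r is not a codeword (an error is present).
Step 3: locate the error. For a single error e at position i, S_ℓ = v_i·e·α_i^ℓ, so α_err = S_1/S_0.
  S_0^{−1} = 7^{−1} = 2 (mod 13), so α_err = 5·2 = 10 ≡ 10 = α_3. Error position i = 3.
  Consistency check: S_2/S_1 = 11·8 = 88 ≡ 10 = α_err ✓ (single-error assumption holds).
Step 4: error magnitude e = S_0/v_3 = S_0·∏_{j≠3}(α_3 − α_j) = 7·1 = 7 ≡ 7 (mod 13).
Step 5: correct position 3: c_3 = r_3 − e = 11 − 7 ≡ 4 (mod 13). Hence c = [11, 10, 4, 0, 5].
  Check: interpolating c through the α_i gives m(x) = 1 + 12·x (degree < 2) with m(α_i) = c_i for every i, so c is indeed a codeword.


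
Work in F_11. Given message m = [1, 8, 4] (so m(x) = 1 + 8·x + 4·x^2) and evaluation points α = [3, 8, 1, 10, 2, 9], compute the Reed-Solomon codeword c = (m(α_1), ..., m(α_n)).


c = [6, 2, 2, 8, 0, 1]

Message polynomial: m(x) = 1 + 8·x + 4·x^2 (mod 11).
For each evaluation point α_i, compute m(α_i) mod 11:
  α_1 = 3: Horner steps 4 → 9 → 6, so m(3) = 6.
  α_2 = 8: Horner steps 4 → 7 → 2, so m(8) = 2.
  α_3 = 1: Horner steps 4 → 1 → 2, so m(1) = 2.
  α_4 = 10: Horner steps 4 → 4 → 8, so m(10) = 8.
  α_5 = 2: Horner steps 4 → 5 → 0, so m(2) = 0.
  α_6 = 9: Horner steps 4 → 0 → 1, so m(9) = 1.
Codeword c = [6, 2, 2, 8, 0, 1] ∈ F_11^6.


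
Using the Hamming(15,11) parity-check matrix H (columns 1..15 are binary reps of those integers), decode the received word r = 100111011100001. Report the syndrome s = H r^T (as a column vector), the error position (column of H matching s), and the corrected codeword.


s = (0, 0, 1, 0)^T, error position = 2, corrected codeword c = 110111011100001

Compute s = H r^T mod 2 one row at a time:
  s_1 = 1 + 1 + 1 + 0 + 0 + 0 + 0 + 1 = 4 ≡ 0 (mod 2).
  s_2 = 1 + 1 + 1 + 0 + 0 + 0 + 0 + 1 = 4 ≡ 0 (mod 2).
  s_3 = 0 + 0 + 1 + 0 + 1 + 0 + 0 + 1 = 3 ≡ 1 (mod 2).
  s_4 = 1 + 0 + 1 + 0 + 1 + 0 + 0 + 1 = 4 ≡ 0 (mod 2).
s = (0, 0, 1, 0)^T — this equals column 2 of H (binary 0010), so error is at position 2.
Correct: flip bit 2 of r = 100111011100001 to get c = 110111011100001.


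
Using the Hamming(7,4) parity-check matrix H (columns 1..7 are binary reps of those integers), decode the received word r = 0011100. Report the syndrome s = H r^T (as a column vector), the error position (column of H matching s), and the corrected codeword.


s = (0, 1, 0)^T, error position = 2, corrected codeword c = 0111100

Compute s = H r^T mod 2 one row at a time:
  s_1 = 1 + 1 + 0 + 0 = 2 ≡ 0 (mod 2).
  s_2 = 0 + 1 + 0 + 0 = 1 ≡ 1 (mod 2).
  s_3 = 0 + 1 + 1 + 0 = 2 ≡ 0 (mod 2).
s = (0, 1, 0)^T — this equals column 2 of H (binary 010), so error is at position 2.
Correct: flip bit 2 of r = 0011100 to get c = 0111100.


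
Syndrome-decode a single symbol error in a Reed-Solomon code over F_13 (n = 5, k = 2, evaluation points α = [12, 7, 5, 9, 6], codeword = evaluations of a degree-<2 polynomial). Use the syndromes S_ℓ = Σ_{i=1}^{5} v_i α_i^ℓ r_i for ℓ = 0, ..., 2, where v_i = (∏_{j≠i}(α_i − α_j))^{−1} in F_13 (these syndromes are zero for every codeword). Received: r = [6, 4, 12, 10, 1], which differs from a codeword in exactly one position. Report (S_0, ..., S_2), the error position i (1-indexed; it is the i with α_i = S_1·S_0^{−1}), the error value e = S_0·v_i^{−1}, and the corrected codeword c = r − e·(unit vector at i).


S = (10, 11, 3), error at position 3, error magnitude e = 1, c = [6, 4, 11, 10, 1].

Step 1: column multipliers v_i = (∏_{j≠i}(α_i − α_j))^{−1} mod 13.
  i = 1 (α = 12): (12−7)(12−5)(12−9)(12−6) = 5·7·3·6 = 630 ≡ 6, so v_1 = 6^{−1} = 11 (mod 13).
  i = 2 (α = 7): (7−12)(7−5)(7−9)(7−6) = (−5)·2·(−2)·1 = 20 ≡ 7, so v_2 = 7^{−1} = 2 (mod 13).
  i = 3 (α = 5): (5−12)(5−7)(5−9)(5−6) = (−7)·(−2)·(−4)·(−1) = 56 ≡ 4, so v_3 = 4^{−1} = 10 (mod 13).
  i = 4 (α = 9): (9−12)(9−7)(9−5)(9−6) = (−3)·2·4·3 = −72 ≡ 6, so v_4 = 6^{−1} = 11 (mod 13).
  i = 5 (α = 6): (6−12)(6−7)(6−5)(6−9) = (−6)·(−1)·1·(−3) = −18 ≡ 8, so v_5 = 8^{−1} = 5 (mod 13).
  v = [11, 2, 10, 11, 5].
Step 2: syndromes of r = [6, 4, 12, 10, 1] (all sums mod 13).
  S_0 = Σ v_i r_i = 11·6 + 2·4 + 10·12 + 11·10 + 5·1 = 309 ≡ 10.
  S_1 = Σ v_i α_i r_i = 11·12·6 + 2·7·4 + 10·5·12 + 11·9·10 + 5·6·1 = 2468 ≡ 11.
  α_i^2 mod 13 = [1, 10, 12, 3, 10].
  S_2 = Σ v_i α_i^2 r_i = 11·1·6 + 2·10·4 + 10·12·12 + 11·3·10 + 5·10·1 = 1966 ≡ 3.
  S = (10, 11, 3) ≠ 0, so r is not a codeword (an error is present).
Step 3: locate the error. For a single error e at position i, S_ℓ = v_i·e·α_i^ℓ, so α_err = S_1/S_0.
  S_0^{−1} = 10^{−1} = 4 (mod 13), so α_err = 11·4 = 44 ≡ 5 = α_3. Error position i = 3.
  Consistency check: S_2/S_1 = 3·6 = 18 ≡ 5 = α_err ✓ (single-error assumption holds).
Step 4: error magnitude e = S_0/v_3 = S_0·∏_{j≠3}(α_3 − α_j) = 10·4 = 40 ≡ 1 (mod 13).
Step 5: correct position 3: c_3 = r_3 − e = 12 − 1 ≡ 11 (mod 13). Hence c = [6, 4, 11, 10, 1].
  Check: interpolating c through the α_i gives m(x) = 9 + 3·x (degree < 2) with m(α_i) = c_i for every i, so c is indeed a codeword.


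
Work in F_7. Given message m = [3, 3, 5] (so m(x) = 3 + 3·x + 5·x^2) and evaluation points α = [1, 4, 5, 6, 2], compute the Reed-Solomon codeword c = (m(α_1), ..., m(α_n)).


c = [4, 4, 3, 5, 1]

Message polynomial: m(x) = 3 + 3·x + 5·x^2 (mod 7).
For each evaluation point α_i, compute m(α_i) mod 7:
  α_1 = 1: Horner steps 5 → 1 → 4, so m(1) = 4.
  α_2 = 4: Horner steps 5 → 2 → 4, so m(4) = 4.
  α_3 = 5: Horner steps 5 → 0 → 3, so m(5) = 3.
  α_4 = 6: Horner steps 5 → 5 → 5, so m(6) = 5.
  α_5 = 2: Horner steps 5 → 6 → 1, so m(2) = 1.
Codeword c = [4, 4, 3, 5, 1] ∈ F_7^5.


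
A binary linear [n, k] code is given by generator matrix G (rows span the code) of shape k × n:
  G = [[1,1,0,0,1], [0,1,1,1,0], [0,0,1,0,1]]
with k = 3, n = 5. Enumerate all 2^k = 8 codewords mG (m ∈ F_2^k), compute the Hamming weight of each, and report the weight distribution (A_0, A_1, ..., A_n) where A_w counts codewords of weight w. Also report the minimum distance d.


Weight distribution: A_0 = 1, A_2 = 2, A_3 = 4, A_4 = 1. Minimum distance d = 2.

Enumerate all 2^3 = 8 messages m ∈ F_2^3.
For each, compute codeword c = mG in F_2^5, then tally its weight.
  m = 000 → c = 00000, weight = 0.
  m = 100 → c = 11001, weight = 3.
  m = 010 → c = 01110, weight = 3.
  m = 110 → c = 10111, weight = 4.
  m = 001 → c = 00101, weight = 2.
  m = 101 → c = 11100, weight = 3.
  m = 011 → c = 01011, weight = 3.
  m = 111 → c = 10010, weight = 2.
Tally weights:
  weight 0: 1 codewords.
  weight 2: 2 codewords.
  weight 3: 4 codewords.
  weight 4: 1 codewords.
Minimum distance d = smallest w > 0 with A_w > 0 = 2.
Sanity: Σ A_w = 8 = 2^3 = 8 ✓.


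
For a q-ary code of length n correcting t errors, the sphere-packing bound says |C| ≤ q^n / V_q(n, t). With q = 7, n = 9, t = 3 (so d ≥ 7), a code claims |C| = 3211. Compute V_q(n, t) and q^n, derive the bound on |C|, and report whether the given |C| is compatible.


V_q(n, t) = 19495, q^n = 40353607, Hamming bound = 2069, |C| = 3211 > bound (violated).

Step 1: Compute V_q(n, t) = Σ_{j=0}^3 C(n, j) (q−1)^j.
  j = 0: C(9,0)·(6)^0 = 1·1 = 1.
  j = 1: C(9,1)·(6)^1 = 9·6 = 54.
  j = 2: C(9,2)·(6)^2 = 36·36 = 1296.
  j = 3: C(9,3)·(6)^3 = 84·216 = 18144.
  V_q(n, t) = 1 + 54 + 1296 + 18144 = 19495.
Step 2: q^n = 7^9 = 40353607.
Step 3: Hamming bound ⌊q^n / V_q(n,t)⌋ = ⌊40353607/19495⌋ = 2069.
Step 4: Compare |C| = 3211 to 2069: violated.
The claimed |C| lies above the Hamming bound, so no 7-ary code of length 9 with d ≥ 7 can have 3211 codewords.


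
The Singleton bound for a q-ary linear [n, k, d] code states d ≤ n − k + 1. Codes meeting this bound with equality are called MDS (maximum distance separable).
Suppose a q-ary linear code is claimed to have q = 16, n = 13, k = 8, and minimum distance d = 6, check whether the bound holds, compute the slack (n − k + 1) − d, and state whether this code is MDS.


Singleton RHS = n − k + 1 = 6, slack = 0, bound satisfied, MDS.

Singleton bound: d ≤ n − k + 1.
Here n = 13, k = 8, so n − k + 1 = 6.
Given d = 6, check d ≤ 6: YES.
Slack = (n − k + 1) − d = 0.
The code is MDS (slack = 0).
Description: the claimed parameters are [13, 8, 6]_16; such a code would be MDS (meets Singleton bound).


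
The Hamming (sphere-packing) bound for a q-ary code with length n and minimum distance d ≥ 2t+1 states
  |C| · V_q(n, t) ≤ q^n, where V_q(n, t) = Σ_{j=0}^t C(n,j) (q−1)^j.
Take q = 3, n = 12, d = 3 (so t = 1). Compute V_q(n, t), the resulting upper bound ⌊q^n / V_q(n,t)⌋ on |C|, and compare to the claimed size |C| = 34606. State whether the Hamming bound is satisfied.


V_q(n, t) = 25, q^n = 531441, Hamming bound = 21257, |C| = 34606 > bound (violated).

Step 1: Compute V_q(n, t) = Σ_{j=0}^1 C(n, j) (q−1)^j.
  j = 0: C(12,0)·(2)^0 = 1·1 = 1.
  j = 1: C(12,1)·(2)^1 = 12·2 = 24.
  V_q(n, t) = 1 + 24 = 25.
Step 2: q^n = 3^12 = 531441.
Step 3: Hamming bound ⌊q^n / V_q(n,t)⌋ = ⌊531441/25⌋ = 21257.
Step 4: Compare |C| = 34606 to 21257: violated.
The claimed |C| lies above the Hamming bound, so no 3-ary code of length 12 with d ≥ 3 can have 34606 codewords.


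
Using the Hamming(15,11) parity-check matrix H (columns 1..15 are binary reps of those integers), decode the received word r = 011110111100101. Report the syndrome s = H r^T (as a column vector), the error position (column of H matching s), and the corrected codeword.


s = (1, 1, 1, 0)^T, error position = 14, corrected codeword c = 011110111100111

Compute s = H r^T mod 2 one row at a time:
  s_1 = 1 + 1 + 1 + 0 + 0 + 1 + 0 + 1 = 5 ≡ 1 (mod 2).
  s_2 = 1 + 1 + 0 + 1 + 0 + 1 + 0 + 1 = 5 ≡ 1 (mod 2).
  s_3 = 1 + 1 + 0 + 1 + 1 + 0 + 0 + 1 = 5 ≡ 1 (mod 2).
  s_4 = 0 + 1 + 1 + 1 + 1 + 0 + 1 + 1 = 6 ≡ 0 (mod 2).
s = (1, 1, 1, 0)^T — this equals column 14 of H (binary 1110), so error is at position 14.
Correct: flip bit 14 of r = 011110111100101 to get c = 011110111100111.


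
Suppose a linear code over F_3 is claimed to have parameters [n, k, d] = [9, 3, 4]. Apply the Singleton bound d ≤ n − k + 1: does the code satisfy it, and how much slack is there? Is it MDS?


Singleton RHS = n − k + 1 = 7, slack = 3, bound satisfied, not MDS.

Singleton bound: d ≤ n − k + 1.
Here n = 9, k = 3, so n − k + 1 = 7.
Given d = 4, check d ≤ 7: YES.
Slack = (n − k + 1) − d = 3.
The code is NOT MDS (slack = 3 > 0).
Description: the claimed parameters are [9, 3, 4]_3; such a code would be non-MDS.


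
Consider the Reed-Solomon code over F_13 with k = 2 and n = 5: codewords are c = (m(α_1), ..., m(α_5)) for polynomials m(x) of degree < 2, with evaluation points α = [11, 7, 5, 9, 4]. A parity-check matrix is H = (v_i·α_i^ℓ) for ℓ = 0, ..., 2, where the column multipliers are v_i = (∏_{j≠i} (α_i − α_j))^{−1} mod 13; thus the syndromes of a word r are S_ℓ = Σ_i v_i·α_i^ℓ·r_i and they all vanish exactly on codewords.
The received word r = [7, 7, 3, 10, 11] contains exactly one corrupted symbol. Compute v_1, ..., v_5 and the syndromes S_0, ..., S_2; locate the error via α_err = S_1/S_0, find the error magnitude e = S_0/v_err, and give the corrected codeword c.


S = (8, 4, 2), error at position 2, error magnitude e = 7, c = [7, 0, 3, 10, 11].

Step 1: column multipliers v_i = (∏_{j≠i}(α_i − α_j))^{−1} mod 13.
  i = 1 (α = 11): (11−7)(11−5)(11−9)(11−4) = 4·6·2·7 = 336 ≡ 11, so v_1 = 11^{−1} = 6 (mod 13).
  i = 2 (α = 7): (7−11)(7−5)(7−9)(7−4) = (−4)·2·(−2)·3 = 48 ≡ 9, so v_2 = 9^{−1} = 3 (mod 13).
  i = 3 (α = 5): (5−11)(5−7)(5−9)(5−4) = (−6)·(−2)·(−4)·1 = −48 ≡ 4, so v_3 = 4^{−1} = 10 (mod 13).
  i = 4 (α = 9): (9−11)(9−7)(9−5)(9−4) = (−2)·2·4·5 = −80 ≡ 11, so v_4 = 11^{−1} = 6 (mod 13).
  i = 5 (α = 4): (4−11)(4−7)(4−5)(4−9) = (−7)·(−3)·(−1)·(−5) = 105 ≡ 1, so v_5 = 1^{−1} = 1 (mod 13).
  v = [6, 3, 10, 6, 1].
Step 2: syndromes of r = [7, 7, 3, 10, 11] (all sums mod 13).
  S_0 = Σ v_i r_i = 6·7 + 3·7 + 10·3 + 6·10 + 1·11 = 164 ≡ 8.
  S_1 = Σ v_i α_i r_i = 6·11·7 + 3·7·7 + 10·5·3 + 6·9·10 + 1·4·11 = 1343 ≡ 4.
  α_i^2 mod 13 = [4, 10, 12, 3, 3].
  S_2 = Σ v_i α_i^2 r_i = 6·4·7 + 3·10·7 + 10·12·3 + 6·3·10 + 1·3·11 = 951 ≡ 2.
  S = (8, 4, 2) ≠ 0, so r is not a codeword (an error is present).
Step 3: locate the error. For a single error e at position i, S_ℓ = v_i·e·α_i^ℓ, so α_err = S_1/S_0.
  S_0^{−1} = 8^{−1} = 5 (mod 13), so α_err = 4·5 = 20 ≡ 7 = α_2. Error position i = 2.
  Consistency check: S_2/S_1 = 2·10 = 20 ≡ 7 = α_err ✓ (single-error assumption holds).
Step 4: error magnitude e = S_0/v_2 = S_0·∏_{j≠2}(α_2 − α_j) = 8·9 = 72 ≡ 7 (mod 13).
Step 5: correct position 2: c_2 = r_2 − e = 7 − 7 ≡ 0 (mod 13). Hence c = [7, 0, 3, 10, 11].
  Check: interpolating c through the α_i gives m(x) = 4 + 5·x (degree < 2) with m(α_i) = c_i for every i, so c is indeed a codeword.


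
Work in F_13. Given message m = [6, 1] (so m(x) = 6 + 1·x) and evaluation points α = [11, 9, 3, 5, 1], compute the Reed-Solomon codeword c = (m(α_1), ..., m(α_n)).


c = [4, 2, 9, 11, 7]

Message polynomial: m(x) = 6 + 1·x (mod 13).
For each evaluation point α_i, compute m(α_i) mod 13:
  α_1 = 11: Horner steps 1 → 4, so m(11) = 4.
  α_2 = 9: Horner steps 1 → 2, so m(9) = 2.
  α_3 = 3: Horner steps 1 → 9, so m(3) = 9.
  α_4 = 5: Horner steps 1 → 11, so m(5) = 11.
  α_5 = 1: Horner steps 1 → 7, so m(1) = 7.
Codeword c = [4, 2, 9, 11, 7] ∈ F_13^5.


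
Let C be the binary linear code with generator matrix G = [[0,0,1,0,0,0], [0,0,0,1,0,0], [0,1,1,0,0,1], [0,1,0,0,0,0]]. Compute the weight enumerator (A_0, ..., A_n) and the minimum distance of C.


Weight distribution: A_0 = 1, A_1 = 4, A_2 = 6, A_3 = 4, A_4 = 1. Minimum distance d = 1.

Enumerate all 2^4 = 16 messages m ∈ F_2^4.
For each, compute codeword c = mG in F_2^6, then tally its weight.
  m = 0000 → c = 000000, weight = 0.
  m = 1000 → c = 001000, weight = 1.
  m = 0100 → c = 000100, weight = 1.
  m = 1100 → c = 001100, weight = 2.
  m = 0010 → c = 011001, weight = 3.
  m = 1010 → c = 010001, weight = 2.
  m = 0110 → c = 011101, weight = 4.
  m = 1110 → c = 010101, weight = 3.
  m = 0001 → c = 010000, weight = 1.
  m = 1001 → c = 011000, weight = 2.
  m = 0101 → c = 010100, weight = 2.
  m = 1101 → c = 011100, weight = 3.
  m = 0011 → c = 001001, weight = 2.
  m = 1011 → c = 000001, weight = 1.
  m = 0111 → c = 001101, weight = 3.
  m = 1111 → c = 000101, weight = 2.
Tally weights:
  weight 0: 1 codewords.
  weight 1: 4 codewords.
  weight 2: 6 codewords.
  weight 3: 4 codewords.
  weight 4: 1 codewords.
Minimum distance d = smallest w > 0 with A_w > 0 = 1.
Sanity: Σ A_w = 16 = 2^4 = 16 ✓.


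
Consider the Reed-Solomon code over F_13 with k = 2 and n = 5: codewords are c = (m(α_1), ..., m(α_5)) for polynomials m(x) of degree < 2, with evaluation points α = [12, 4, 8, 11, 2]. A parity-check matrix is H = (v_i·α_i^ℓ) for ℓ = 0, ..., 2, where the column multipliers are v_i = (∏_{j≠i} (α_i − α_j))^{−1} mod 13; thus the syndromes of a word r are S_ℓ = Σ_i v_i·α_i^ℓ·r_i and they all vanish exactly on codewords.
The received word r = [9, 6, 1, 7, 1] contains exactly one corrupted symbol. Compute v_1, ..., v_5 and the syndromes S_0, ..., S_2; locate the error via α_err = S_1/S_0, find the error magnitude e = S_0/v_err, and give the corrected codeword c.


S = (12, 11, 9), error at position 5, error magnitude e = 12, c = [9, 6, 1, 7, 2].

Step 1: column multipliers v_i = (∏_{j≠i}(α_i − α_j))^{−1} mod 13.
  i = 1 (α = 12): (12−4)(12−8)(12−11)(12−2) = 8·4·1·10 = 320 ≡ 8, so v_1 = 8^{−1} = 5 (mod 13).
  i = 2 (α = 4): (4−12)(4−8)(4−11)(4−2) = (−8)·(−4)·(−7)·2 = −448 ≡ 7, so v_2 = 7^{−1} = 2 (mod 13).
  i = 3 (α = 8): (8−12)(8−4)(8−11)(8−2) = (−4)·4·(−3)·6 = 288 ≡ 2, so v_3 = 2^{−1} = 7 (mod 13).
  i = 4 (α = 11): (11−12)(11−4)(11−8)(11−2) = (−1)·7·3·9 = −189 ≡ 6, so v_4 = 6^{−1} = 11 (mod 13).
  i = 5 (α = 2): (2−12)(2−4)(2−8)(2−11) = (−10)·(−2)·(−6)·(−9) = 1080 ≡ 1, so v_5 = 1^{−1} = 1 (mod 13).
  v = [5, 2, 7, 11, 1].
Step 2: syndromes of r = [9, 6, 1, 7, 1] (all sums mod 13).
  S_0 = Σ v_i r_i = 5·9 + 2·6 + 7·1 + 11·7 + 1·1 = 142 ≡ 12.
  S_1 = Σ v_i α_i r_i = 5·12·9 + 2·4·6 + 7·8·1 + 11·11·7 + 1·2·1 = 1493 ≡ 11.
  α_i^2 mod 13 = [1, 3, 12, 4, 4].
  S_2 = Σ v_i α_i^2 r_i = 5·1·9 + 2·3·6 + 7·12·1 + 11·4·7 + 1·4·1 = 477 ≡ 9.
  S = (12, 11, 9) ≠ 0, so r is not a codeword (an error is present).
Step 3: locate the error. For a single error e at position i, S_ℓ = v_i·e·α_i^ℓ, so α_err = S_1/S_0.
  S_0^{−1} = 12^{−1} = 12 (mod 13), so α_err = 11·12 = 132 ≡ 2 = α_5. Error position i = 5.
  Consistency check: S_2/S_1 = 9·6 = 54 ≡ 2 = α_err ✓ (single-error assumption holds).
Step 4: error magnitude e = S_0/v_5 = S_0·∏_{j≠5}(α_5 − α_j) = 12·1 = 12 ≡ 12 (mod 13).
Step 5: correct position 5: c_5 = r_5 − e = 1 − 12 ≡ 2 (mod 13). Hence c = [9, 6, 1, 7, 2].
  Check: interpolating c through the α_i gives m(x) = 11 + 2·x (degree < 2) with m(α_i) = c_i for every i, so c is indeed a codeword.


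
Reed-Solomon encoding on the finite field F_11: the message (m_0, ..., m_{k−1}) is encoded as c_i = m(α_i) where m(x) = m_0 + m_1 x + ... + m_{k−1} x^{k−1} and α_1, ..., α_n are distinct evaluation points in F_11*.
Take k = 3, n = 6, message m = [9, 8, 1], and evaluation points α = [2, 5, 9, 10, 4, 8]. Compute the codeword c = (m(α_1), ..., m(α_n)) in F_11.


c = [7, 8, 8, 2, 2, 5]

Message polynomial: m(x) = 9 + 8·x + 1·x^2 (mod 11).
For each evaluation point α_i, compute m(α_i) mod 11:
  α_1 = 2: Horner steps 1 → 10 → 7, so m(2) = 7.
  α_2 = 5: Horner steps 1 → 2 → 8, so m(5) = 8.
  α_3 = 9: Horner steps 1 → 6 → 8, so m(9) = 8.
  α_4 = 10: Horner steps 1 → 7 → 2, so m(10) = 2.
  α_5 = 4: Horner steps 1 → 1 → 2, so m(4) = 2.
  α_6 = 8: Horner steps 1 → 5 → 5, so m(8) = 5.
Codeword c = [7, 8, 8, 2, 2, 5] ∈ F_11^6.


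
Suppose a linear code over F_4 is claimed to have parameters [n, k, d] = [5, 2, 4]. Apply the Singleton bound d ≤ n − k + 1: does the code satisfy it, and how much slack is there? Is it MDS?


Singleton RHS = n − k + 1 = 4, slack = 0, bound satisfied, MDS.

Singleton bound: d ≤ n − k + 1.
Here n = 5, k = 2, so n − k + 1 = 4.
Given d = 4, check d ≤ 4: YES.
Slack = (n − k + 1) − d = 0.
The code is MDS (slack = 0).
Description: the claimed parameters are [5, 2, 4]_4; such a code would be MDS (meets Singleton bound).


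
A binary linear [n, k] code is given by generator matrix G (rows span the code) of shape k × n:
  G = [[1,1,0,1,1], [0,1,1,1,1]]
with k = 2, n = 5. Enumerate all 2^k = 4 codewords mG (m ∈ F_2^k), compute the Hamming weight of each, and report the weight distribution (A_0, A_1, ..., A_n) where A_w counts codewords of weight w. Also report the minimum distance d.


Weight distribution: A_0 = 1, A_2 = 1, A_4 = 2. Minimum distance d = 2.

Enumerate all 2^2 = 4 messages m ∈ F_2^2.
For each, compute codeword c = mG in F_2^5, then tally its weight.
  m = 00 → c = 00000, weight = 0.
  m = 10 → c = 11011, weight = 4.
  m = 01 → c = 01111, weight = 4.
  m = 11 → c = 10100, weight = 2.
Tally weights:
  weight 0: 1 codewords.
  weight 2: 1 codewords.
  weight 4: 2 codewords.
Minimum distance d = smallest w > 0 with A_w > 0 = 2.
Sanity: Σ A_w = 4 = 2^2 = 4 ✓.


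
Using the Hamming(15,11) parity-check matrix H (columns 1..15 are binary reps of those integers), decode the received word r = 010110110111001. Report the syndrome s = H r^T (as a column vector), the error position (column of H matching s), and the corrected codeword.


s = (1, 1, 1, 0)^T, error position = 14, corrected codeword c = 010110110111011

Compute s = H r^T mod 2 one row at a time:
  s_1 = 1 + 0 + 1 + 1 + 1 + 0 + 0 + 1 = 5 ≡ 1 (mod 2).
  s_2 = 1 + 1 + 0 + 1 + 1 + 0 + 0 + 1 = 5 ≡ 1 (mod 2).
  s_3 = 1 + 0 + 0 + 1 + 1 + 1 + 0 + 1 = 5 ≡ 1 (mod 2).
  s_4 = 0 + 0 + 1 + 1 + 0 + 1 + 0 + 1 = 4 ≡ 0 (mod 2).
s = (1, 1, 1, 0)^T — this equals column 14 of H (binary 1110), so error is at position 14.
Correct: flip bit 14 of r = 010110110111001 to get c = 010110110111011.


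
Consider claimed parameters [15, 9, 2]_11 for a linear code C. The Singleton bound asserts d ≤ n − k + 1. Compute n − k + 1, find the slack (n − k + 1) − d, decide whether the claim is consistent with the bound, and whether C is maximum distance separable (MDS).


Singleton RHS = n − k + 1 = 7, slack = 5, bound satisfied, not MDS.

Singleton bound: d ≤ n − k + 1.
Here n = 15, k = 9, so n − k + 1 = 7.
Given d = 2, check d ≤ 7: YES.
Slack = (n − k + 1) − d = 5.
The code is NOT MDS (slack = 5 > 0).
Description: the claimed parameters are [15, 9, 2]_11; such a code would be non-MDS.


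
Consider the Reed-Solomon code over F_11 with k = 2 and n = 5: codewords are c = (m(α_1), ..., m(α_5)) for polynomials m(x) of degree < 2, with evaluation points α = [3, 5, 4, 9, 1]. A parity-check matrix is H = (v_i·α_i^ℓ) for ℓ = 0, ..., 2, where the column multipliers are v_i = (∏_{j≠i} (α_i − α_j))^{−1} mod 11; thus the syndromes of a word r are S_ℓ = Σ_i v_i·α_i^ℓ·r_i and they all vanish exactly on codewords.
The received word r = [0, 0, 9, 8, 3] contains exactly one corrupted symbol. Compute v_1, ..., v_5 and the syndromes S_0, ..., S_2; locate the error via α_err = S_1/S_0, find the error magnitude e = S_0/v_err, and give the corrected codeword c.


S = (9, 5, 4), error at position 1, error magnitude e = 4, c = [7, 0, 9, 8, 3].

Step 1: column multipliers v_i = (∏_{j≠i}(α_i − α_j))^{−1} mod 11.
  i = 1 (α = 3): (3−5)(3−4)(3−9)(3−1) = (−2)·(−1)·(−6)·2 = −24 ≡ 9, so v_1 = 9^{−1} = 5 (mod 11).
  i = 2 (α = 5): (5−3)(5−4)(5−9)(5−1) = 2·1·(−4)·4 = −32 ≡ 1, so v_2 = 1^{−1} = 1 (mod 11).
  i = 3 (α = 4): (4−3)(4−5)(4−9)(4−1) = 1·(−1)·(−5)·3 = 15 ≡ 4, so v_3 = 4^{−1} = 3 (mod 11).
  i = 4 (α = 9): (9−3)(9−5)(9−4)(9−1) = 6·4·5·8 = 960 ≡ 3, so v_4 = 3^{−1} = 4 (mod 11).
  i = 5 (α = 1): (1−3)(1−5)(1−4)(1−9) = (−2)·(−4)·(−3)·(−8) = 192 ≡ 5, so v_5 = 5^{−1} = 9 (mod 11).
  v = [5, 1, 3, 4, 9].
Step 2: syndromes of r = [0, 0, 9, 8, 3] (all sums mod 11).
  S_0 = Σ v_i r_i = 5·0 + 1·0 + 3·9 + 4·8 + 9·3 = 86 ≡ 9.
  S_1 = Σ v_i α_i r_i = 5·3·0 + 1·5·0 + 3·4·9 + 4·9·8 + 9·1·3 = 423 ≡ 5.
  α_i^2 mod 11 = [9, 3, 5, 4, 1].
  S_2 = Σ v_i α_i^2 r_i = 5·9·0 + 1·3·0 + 3·5·9 + 4·4·8 + 9·1·3 = 290 ≡ 4.
  S = (9, 5, 4) ≠ 0, so r is not a codeword (an error is present).
Step 3: locate the error. For a single error e at position i, S_ℓ = v_i·e·α_i^ℓ, so α_err = S_1/S_0.
  S_0^{−1} = 9^{−1} = 5 (mod 11), so α_err = 5·5 = 25 ≡ 3 = α_1. Error position i = 1.
  Consistency check: S_2/S_1 = 4·9 = 36 ≡ 3 = α_err ✓ (single-error assumption holds).
Step 4: error magnitude e = S_0/v_1 = S_0·∏_{j≠1}(α_1 − α_j) = 9·9 = 81 ≡ 4 (mod 11).
Step 5: correct position 1: c_1 = r_1 − e = 0 − 4 ≡ 7 (mod 11). Hence c = [7, 0, 9, 8, 3].
  Check: interpolating c through the α_i gives m(x) = 1 + 2·x (degree < 2) with m(α_i) = c_i for every i, so c is indeed a codeword.
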